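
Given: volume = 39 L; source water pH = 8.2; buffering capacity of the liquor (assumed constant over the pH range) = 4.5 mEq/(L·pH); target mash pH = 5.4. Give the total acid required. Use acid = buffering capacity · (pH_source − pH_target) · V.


acid = 4.5 · (8.2 − 5.4) · 39

491.4000 mEq


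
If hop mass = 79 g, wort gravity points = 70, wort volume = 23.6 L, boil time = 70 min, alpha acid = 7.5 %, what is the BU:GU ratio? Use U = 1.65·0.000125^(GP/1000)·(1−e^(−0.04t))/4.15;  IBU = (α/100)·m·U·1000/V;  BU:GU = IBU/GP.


U = 1.65·0.000125^(70/1000)·(1−e^(−0.04·70))/4.15 = 0.1991
IBU = (7.5/100)·79·0.1991·1000/23.6 = 49.9746
BU:GU = 49.9746/70

0.7139


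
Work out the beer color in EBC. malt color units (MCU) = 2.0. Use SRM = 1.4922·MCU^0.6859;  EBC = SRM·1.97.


SRM = 1.4922·2.0^0.6859 = 2.4005
EBC = 2.4005·1.97

4.7290 EBC


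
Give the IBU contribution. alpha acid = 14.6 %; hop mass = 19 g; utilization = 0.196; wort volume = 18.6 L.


IBU = (α/100)·mass·U·1000 / V
IBU = (14.6/100)·19·0.196·1000 / 18.6

29.2314 IBU


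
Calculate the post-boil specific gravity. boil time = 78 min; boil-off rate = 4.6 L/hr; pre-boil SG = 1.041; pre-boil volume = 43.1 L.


V_post = V_pre − rate·(t/60);  SG_post = 1 + (SG_pre−1)·V_pre/V_post
V_post = 43.1 − 4.6·(78/60) = 37.1200
SG_post = 1 + (1.041 − 1)·43.1/37.1200

1.0476


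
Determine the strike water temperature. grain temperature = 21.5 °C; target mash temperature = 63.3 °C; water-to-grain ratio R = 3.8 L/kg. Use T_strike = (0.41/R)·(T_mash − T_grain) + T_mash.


T_strike = (0.41/3.8)·(63.3 − 21.5) + 63.3

67.8100 °C


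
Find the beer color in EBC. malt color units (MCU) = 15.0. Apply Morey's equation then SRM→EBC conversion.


SRM = 1.4922·MCU^0.6859;  EBC = SRM·1.97
SRM = 1.4922·15.0^0.6859 = 9.5611
EBC = 9.5611·1.97

18.8354 EBC


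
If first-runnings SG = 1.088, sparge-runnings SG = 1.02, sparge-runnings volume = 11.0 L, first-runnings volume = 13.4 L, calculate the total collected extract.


total = Σ (SG_i − 1)·1000·V_i
first = (1.088 − 1)·1000·13.4 = 1179.2000
sparge = (1.02 − 1)·1000·11.0 = 220.0000
total = 1179.2000 + 220.0000

1399.2000 gravity·L


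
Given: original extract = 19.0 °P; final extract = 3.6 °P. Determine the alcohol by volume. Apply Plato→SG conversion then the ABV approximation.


SG = 259/(259 − P);  ABV = (OG − FG)·131.25
OG = 259/(259 − 19.0) = 1.0792
FG = 259/(259 − 3.6) = 1.0141
ABV = (1.0792 − 1.0141)·131.25

8.5406 % ABV


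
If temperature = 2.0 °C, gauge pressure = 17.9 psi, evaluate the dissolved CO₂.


vols = (P + 14.695)·(0.01821 + 0.09011·e^(−0.04·T))
vols = (17.9 + 14.695)·(0.01821 + 0.09011·e^(−0.04·2.0))

3.3049 volumes


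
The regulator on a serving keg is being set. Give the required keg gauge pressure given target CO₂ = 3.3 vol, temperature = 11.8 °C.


psi = vols/(0.01821 + 0.09011·e^(−0.04·T)) − 14.695
psi = 3.3/(0.01821 + 0.09011·e^(−0.04·11.8)) − 14.695

29.6500 psi


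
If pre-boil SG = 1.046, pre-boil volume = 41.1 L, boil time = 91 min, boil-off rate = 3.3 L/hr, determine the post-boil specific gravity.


V_post = V_pre − rate·(t/60);  SG_post = 1 + (SG_pre−1)·V_pre/V_post
V_post = 41.1 − 3.3·(91/60) = 36.0950
SG_post = 1 + (1.046 − 1)·41.1/36.0950

1.0524


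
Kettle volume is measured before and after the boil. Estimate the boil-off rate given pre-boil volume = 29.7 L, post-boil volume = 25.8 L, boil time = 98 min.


rate = (V_pre − V_post) / (t_min/60)
rate = (29.7 − 25.8) / (98/60)

2.3878 L/hr


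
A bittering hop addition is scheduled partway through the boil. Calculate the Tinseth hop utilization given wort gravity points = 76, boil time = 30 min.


U = 1.65·0.000125^(GP/1000) · (1 − e^(−0.04·t))/4.15
bigness = 1.65·0.000125^(76/1000) = 0.8334
boil_factor = (1 − e^(−0.04·30))/4.15 = 0.1684
U = 0.8334 · 0.1684

0.1403


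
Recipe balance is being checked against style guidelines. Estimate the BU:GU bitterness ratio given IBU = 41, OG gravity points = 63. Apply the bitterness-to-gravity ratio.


BU:GU = IBU / OG_points
BU:GU = 41 / 63

0.6508


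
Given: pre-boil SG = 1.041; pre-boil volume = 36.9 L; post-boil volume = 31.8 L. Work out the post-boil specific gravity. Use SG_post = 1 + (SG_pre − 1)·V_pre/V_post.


pts_pre = (1.041 − 1)·1000 = 41.0000
pts_post = 41.0000·36.9/31.8 = 47.5755
SG_post = 1 + 47.5755/1000

1.0476


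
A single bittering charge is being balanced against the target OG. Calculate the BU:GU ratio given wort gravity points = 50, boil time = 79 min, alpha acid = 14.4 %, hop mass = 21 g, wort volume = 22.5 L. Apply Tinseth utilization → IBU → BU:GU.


U = 1.65·0.000125^(GP/1000)·(1−e^(−0.04t))/4.15;  IBU = (α/100)·m·U·1000/V;  BU:GU = IBU/GP
U = 1.65·0.000125^(50/1000)·(1−e^(−0.04·79))/4.15 = 0.2429
IBU = (14.4/100)·21·0.2429·1000/22.5 = 32.6477
BU:GU = 32.6477/50

0.6530


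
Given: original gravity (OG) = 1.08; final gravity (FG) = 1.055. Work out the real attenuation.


AA = (OG−FG)/(OG−1)·100;  RA = AA·0.8192
AA = (1.08 − 1.055)/(1.08 − 1)·100 = 31.2500
RA = 31.2500·0.8192

25.6000 %


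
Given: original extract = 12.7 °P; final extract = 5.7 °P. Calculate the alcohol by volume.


SG = 259/(259 − P);  ABV = (OG − FG)·131.25
OG = 259/(259 − 12.7) = 1.0516
FG = 259/(259 − 5.7) = 1.0225
ABV = (1.0516 − 1.0225)·131.25

3.8141 % ABV


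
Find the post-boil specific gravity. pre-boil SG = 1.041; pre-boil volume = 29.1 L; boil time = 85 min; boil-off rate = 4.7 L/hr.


V_post = V_pre − rate·(t/60);  SG_post = 1 + (SG_pre−1)·V_pre/V_post
V_post = 29.1 − 4.7·(85/60) = 22.4417
SG_post = 1 + (1.041 − 1)·29.1/22.4417

1.0532


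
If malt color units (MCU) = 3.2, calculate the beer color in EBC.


SRM = 1.4922·MCU^0.6859;  EBC = SRM·1.97
SRM = 1.4922·3.2^0.6859 = 3.3137
EBC = 3.3137·1.97

6.5279 EBC


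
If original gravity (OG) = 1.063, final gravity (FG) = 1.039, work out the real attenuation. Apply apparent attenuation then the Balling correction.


AA = (OG−FG)/(OG−1)·100;  RA = AA·0.8192
AA = (1.063 − 1.039)/(1.063 − 1)·100 = 38.0952
RA = 38.0952·0.8192

31.2076 %


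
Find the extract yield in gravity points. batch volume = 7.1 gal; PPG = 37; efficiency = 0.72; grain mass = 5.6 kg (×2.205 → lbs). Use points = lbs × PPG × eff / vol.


lbs = 5.6 × 2.205 = 12.3480
points = 12.3480 × 37 × 0.72 / 7.1

46.3311 points


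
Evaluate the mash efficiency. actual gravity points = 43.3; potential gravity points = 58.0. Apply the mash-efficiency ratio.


efficiency = actual / potential × 100
efficiency = 43.3 / 58.0 × 100

74.6552 %


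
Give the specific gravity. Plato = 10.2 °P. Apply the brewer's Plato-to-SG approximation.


SG = 259/(259 − P)
SG = 259/(259 − 10.2)

1.0410


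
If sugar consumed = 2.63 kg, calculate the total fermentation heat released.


Q = m_sugar · 590 kJ/kg
Q = 2.63 · 590

1551.7000 kJ


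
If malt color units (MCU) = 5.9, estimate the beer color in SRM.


SRM = 1.4922 · MCU^0.6859
SRM = 1.4922 · 5.9^0.6859

5.0414 SRM


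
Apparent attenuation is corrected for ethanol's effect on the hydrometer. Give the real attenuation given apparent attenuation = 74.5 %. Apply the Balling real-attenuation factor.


RA = AA · 0.8192
RA = 74.5 · 0.8192

61.0304 %


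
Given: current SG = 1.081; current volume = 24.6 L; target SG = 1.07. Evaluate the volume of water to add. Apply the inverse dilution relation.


V_water = V·((SG_curr − 1)/(SG_target − 1) − 1)
V_water = 24.6·((1.081 − 1)/(1.07 − 1) − 1)

3.8657 L


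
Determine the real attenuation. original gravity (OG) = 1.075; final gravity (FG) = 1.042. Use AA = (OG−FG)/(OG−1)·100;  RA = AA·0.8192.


AA = (1.075 − 1.042)/(1.075 − 1)·100 = 44.0000
RA = 44.0000·0.8192

36.0448 %


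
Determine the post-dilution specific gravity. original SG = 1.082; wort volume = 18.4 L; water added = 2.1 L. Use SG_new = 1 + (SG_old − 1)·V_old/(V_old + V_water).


pts = (1.082 − 1)·1000·18.4/(18.4 + 2.1) = 73.6000
SG_new = 1 + 73.6000/1000

1.0736


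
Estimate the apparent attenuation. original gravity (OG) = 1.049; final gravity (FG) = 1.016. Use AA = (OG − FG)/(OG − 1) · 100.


AA = (1.049 − 1.016)/(1.049 − 1) · 100

67.3469 %


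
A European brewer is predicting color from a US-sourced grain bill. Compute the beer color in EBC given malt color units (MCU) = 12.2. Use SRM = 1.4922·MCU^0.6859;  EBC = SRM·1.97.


SRM = 1.4922·12.2^0.6859 = 8.2978
EBC = 8.2978·1.97

16.3466 EBC


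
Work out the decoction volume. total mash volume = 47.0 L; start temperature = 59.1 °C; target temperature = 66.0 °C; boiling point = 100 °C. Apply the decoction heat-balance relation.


V_dec = V_total·(T_target − T_start)/(T_boil − T_start)
V_dec = 47.0·(66.0 − 59.1)/(100 − 59.1)

7.9291 L


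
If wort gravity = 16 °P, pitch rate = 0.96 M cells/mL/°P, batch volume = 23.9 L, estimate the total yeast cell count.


cells (billions) = rate · V_L · °P
cells = 0.96 · 23.9 · 16

367.1040 billion cells


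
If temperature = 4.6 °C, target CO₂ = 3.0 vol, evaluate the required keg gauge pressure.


psi = vols/(0.01821 + 0.09011·e^(−0.04·T)) − 14.695
psi = 3.0/(0.01821 + 0.09011·e^(−0.04·4.6)) − 14.695

17.5022 psi


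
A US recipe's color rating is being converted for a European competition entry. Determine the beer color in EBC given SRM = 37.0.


EBC = SRM · 1.97
EBC = 37.0 · 1.97

72.8900 EBC


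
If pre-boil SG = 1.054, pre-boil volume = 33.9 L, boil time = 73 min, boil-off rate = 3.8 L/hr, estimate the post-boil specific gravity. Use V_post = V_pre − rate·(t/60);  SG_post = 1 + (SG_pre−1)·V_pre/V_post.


V_post = 33.9 − 3.8·(73/60) = 29.2767
SG_post = 1 + (1.054 − 1)·33.9/29.2767

1.0625


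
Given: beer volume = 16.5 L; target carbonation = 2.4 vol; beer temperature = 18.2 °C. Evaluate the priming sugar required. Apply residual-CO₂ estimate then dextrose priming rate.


residual = 14.695·(0.01821 + 0.09011·e^(−0.04·T));  sugar = (target − residual)·4.0·V
residual = 14.695·(0.01821 + 0.09011·e^(−0.04·18.2)) = 0.9070
sugar = (2.4 − 0.9070)·4.0·16.5

98.5379 g


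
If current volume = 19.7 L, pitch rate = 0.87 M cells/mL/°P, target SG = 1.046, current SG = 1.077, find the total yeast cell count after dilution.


V_w = V·((SG_c−1)/(SG_t−1)−1);  °P = 259 − 259/SG_t;  cells = rate·(V+V_w)·°P
V_w = 19.7·((1.077−1)/(1.046−1)−1) = 13.2761
V_final = 19.7 + 13.2761 = 32.9761
°P = 259 − 259/1.046 = 11.3901
cells = 0.87·32.9761·11.3901

326.7716 billion cells


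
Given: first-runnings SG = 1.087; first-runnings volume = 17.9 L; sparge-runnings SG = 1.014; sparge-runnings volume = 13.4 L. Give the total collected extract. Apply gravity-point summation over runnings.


total = Σ (SG_i − 1)·1000·V_i
first = (1.087 − 1)·1000·17.9 = 1557.3000
sparge = (1.014 − 1)·1000·13.4 = 187.6000
total = 1557.3000 + 187.6000

1744.9000 gravity·L


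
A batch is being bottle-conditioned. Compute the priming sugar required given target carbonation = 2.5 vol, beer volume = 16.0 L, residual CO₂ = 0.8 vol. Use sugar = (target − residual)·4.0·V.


sugar = (2.5 − 0.8)·4.0·16.0

108.8000 g


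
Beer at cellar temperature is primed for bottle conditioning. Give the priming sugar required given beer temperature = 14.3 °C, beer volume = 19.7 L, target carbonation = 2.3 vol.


residual = 14.695·(0.01821 + 0.09011·e^(−0.04·T));  sugar = (target − residual)·4.0·V
residual = 14.695·(0.01821 + 0.09011·e^(−0.04·14.3)) = 1.0149
sugar = (2.3 − 1.0149)·4.0·19.7

101.2620 g


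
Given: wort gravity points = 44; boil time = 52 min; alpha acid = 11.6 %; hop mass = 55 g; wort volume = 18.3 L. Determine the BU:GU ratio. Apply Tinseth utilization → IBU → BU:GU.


U = 1.65·0.000125^(GP/1000)·(1−e^(−0.04t))/4.15;  IBU = (α/100)·m·U·1000/V;  BU:GU = IBU/GP
U = 1.65·0.000125^(44/1000)·(1−e^(−0.04·52))/4.15 = 0.2343
IBU = (11.6/100)·55·0.2343·1000/18.3 = 81.6793
BU:GU = 81.6793/44

1.8563


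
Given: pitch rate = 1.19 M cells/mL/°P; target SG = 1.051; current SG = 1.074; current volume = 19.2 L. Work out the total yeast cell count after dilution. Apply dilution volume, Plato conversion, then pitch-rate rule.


V_w = V·((SG_c−1)/(SG_t−1)−1);  °P = 259 − 259/SG_t;  cells = rate·(V+V_w)·°P
V_w = 19.2·((1.074−1)/(1.051−1)−1) = 8.6588
V_final = 19.2 + 8.6588 = 27.8588
°P = 259 − 259/1.051 = 12.5680
cells = 1.19·27.8588·12.5680

416.6553 billion cells


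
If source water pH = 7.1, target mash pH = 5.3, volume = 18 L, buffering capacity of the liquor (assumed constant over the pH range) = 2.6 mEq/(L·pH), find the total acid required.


acid = buffering capacity · (pH_source − pH_target) · V
acid = 2.6 · (7.1 − 5.3) · 18

84.2400 mEq


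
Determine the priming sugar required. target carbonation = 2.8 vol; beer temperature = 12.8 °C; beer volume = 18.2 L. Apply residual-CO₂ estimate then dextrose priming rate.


residual = 14.695·(0.01821 + 0.09011·e^(−0.04·T));  sugar = (target − residual)·4.0·V
residual = 14.695·(0.01821 + 0.09011·e^(−0.04·12.8)) = 1.0612
sugar = (2.8 − 1.0612)·4.0·18.2

126.5873 g


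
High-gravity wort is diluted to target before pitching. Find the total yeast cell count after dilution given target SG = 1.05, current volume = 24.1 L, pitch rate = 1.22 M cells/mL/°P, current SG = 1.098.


V_w = V·((SG_c−1)/(SG_t−1)−1);  °P = 259 − 259/SG_t;  cells = rate·(V+V_w)·°P
V_w = 24.1·((1.098−1)/(1.05−1)−1) = 23.1360
V_final = 24.1 + 23.1360 = 47.2360
°P = 259 − 259/1.05 = 12.3333
cells = 1.22·47.2360·12.3333

710.7443 billion cells


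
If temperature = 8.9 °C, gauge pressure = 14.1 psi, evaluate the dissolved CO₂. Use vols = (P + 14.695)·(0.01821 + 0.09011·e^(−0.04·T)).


vols = (14.1 + 14.695)·(0.01821 + 0.09011·e^(−0.04·8.9))

2.3419 volumes


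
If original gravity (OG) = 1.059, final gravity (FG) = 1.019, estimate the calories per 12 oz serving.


ABW = (OG−FG)·131.25·0.79/FG;  °P = 259 − 259/SG (for OG→OE and FG→AE);  RE = 0.1808·OE + 0.8192·AE;  Cal = (6.9·ABW + 4·(RE−0.1))·FG·3.55
ABW = (1.059 − 1.019)·131.25·0.79/1.019 = 4.0702
OE = 259 − 259/1.059 = 14.4297 °P
AE = 259 − 259/1.019 = 4.8292 °P
RE = 0.1808·14.4297 + 0.8192·4.8292 = 6.5650 °P
Cal = (6.9·4.0702 + 4·(6.5650−0.1))·1.019·3.55

195.1402 kcal


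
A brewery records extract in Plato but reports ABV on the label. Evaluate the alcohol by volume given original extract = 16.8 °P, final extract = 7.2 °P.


SG = 259/(259 − P);  ABV = (OG − FG)·131.25
OG = 259/(259 − 16.8) = 1.0694
FG = 259/(259 − 7.2) = 1.0286
ABV = (1.0694 − 1.0286)·131.25

5.3511 % ABV


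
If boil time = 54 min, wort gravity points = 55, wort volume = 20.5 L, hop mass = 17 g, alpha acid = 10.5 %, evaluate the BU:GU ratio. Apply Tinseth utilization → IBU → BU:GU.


U = 1.65·0.000125^(GP/1000)·(1−e^(−0.04t))/4.15;  IBU = (α/100)·m·U·1000/V;  BU:GU = IBU/GP
U = 1.65·0.000125^(55/1000)·(1−e^(−0.04·54))/4.15 = 0.2146
IBU = (10.5/100)·17·0.2146·1000/20.5 = 18.6825
BU:GU = 18.6825/55

0.3397


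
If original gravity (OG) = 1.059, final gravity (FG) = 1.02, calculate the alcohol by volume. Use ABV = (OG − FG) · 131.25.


ABV = (1.059 − 1.02) · 131.25

5.1187 % ABV


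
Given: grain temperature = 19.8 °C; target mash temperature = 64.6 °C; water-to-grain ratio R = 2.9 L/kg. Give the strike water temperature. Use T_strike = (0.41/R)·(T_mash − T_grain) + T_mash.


T_strike = (0.41/2.9)·(64.6 − 19.8) + 64.6

70.9338 °C


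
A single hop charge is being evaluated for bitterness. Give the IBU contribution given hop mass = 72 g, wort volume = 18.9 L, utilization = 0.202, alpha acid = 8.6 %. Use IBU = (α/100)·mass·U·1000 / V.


IBU = (8.6/100)·72·0.202·1000 / 18.9

66.1790 IBU


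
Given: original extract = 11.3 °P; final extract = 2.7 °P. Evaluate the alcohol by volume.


SG = 259/(259 − P);  ABV = (OG − FG)·131.25
OG = 259/(259 − 11.3) = 1.0456
FG = 259/(259 − 2.7) = 1.0105
ABV = (1.0456 − 1.0105)·131.25

4.6049 % ABV


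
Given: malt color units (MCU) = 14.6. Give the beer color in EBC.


SRM = 1.4922·MCU^0.6859;  EBC = SRM·1.97
SRM = 1.4922·14.6^0.6859 = 9.3855
EBC = 9.3855·1.97

18.4894 EBC


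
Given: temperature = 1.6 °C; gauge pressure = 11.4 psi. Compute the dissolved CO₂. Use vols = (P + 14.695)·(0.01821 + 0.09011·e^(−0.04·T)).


vols = (11.4 + 14.695)·(0.01821 + 0.09011·e^(−0.04·1.6))

2.6808 volumes


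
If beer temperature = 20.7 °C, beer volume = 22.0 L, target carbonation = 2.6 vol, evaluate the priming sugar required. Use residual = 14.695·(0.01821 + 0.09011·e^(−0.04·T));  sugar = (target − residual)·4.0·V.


residual = 14.695·(0.01821 + 0.09011·e^(−0.04·20.7)) = 0.8462
sugar = (2.6 − 0.8462)·4.0·22.0

154.3385 g


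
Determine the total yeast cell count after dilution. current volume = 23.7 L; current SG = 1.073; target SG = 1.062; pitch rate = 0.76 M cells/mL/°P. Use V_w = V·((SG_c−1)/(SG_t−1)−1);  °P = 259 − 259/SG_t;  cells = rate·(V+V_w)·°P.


V_w = 23.7·((1.073−1)/(1.062−1)−1) = 4.2048
V_final = 23.7 + 4.2048 = 27.9048
°P = 259 − 259/1.062 = 15.1205
cells = 0.76·27.9048·15.1205

320.6713 billion cells


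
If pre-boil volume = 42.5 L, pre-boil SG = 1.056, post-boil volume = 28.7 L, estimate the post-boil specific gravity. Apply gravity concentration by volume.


SG_post = 1 + (SG_pre − 1)·V_pre/V_post
pts_pre = (1.056 − 1)·1000 = 56.0000
pts_post = 56.0000·42.5/28.7 = 82.9268
SG_post = 1 + 82.9268/1000

1.0829


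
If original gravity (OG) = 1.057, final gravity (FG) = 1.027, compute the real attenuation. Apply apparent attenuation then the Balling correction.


AA = (OG−FG)/(OG−1)·100;  RA = AA·0.8192
AA = (1.057 − 1.027)/(1.057 − 1)·100 = 52.6316
RA = 52.6316·0.8192

43.1158 %


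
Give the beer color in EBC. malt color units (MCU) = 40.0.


SRM = 1.4922·MCU^0.6859;  EBC = SRM·1.97
SRM = 1.4922·40.0^0.6859 = 18.7361
EBC = 18.7361·1.97

36.9102 EBC


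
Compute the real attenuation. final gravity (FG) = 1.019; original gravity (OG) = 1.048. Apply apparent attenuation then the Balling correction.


AA = (OG−FG)/(OG−1)·100;  RA = AA·0.8192
AA = (1.048 − 1.019)/(1.048 − 1)·100 = 60.4167
RA = 60.4167·0.8192

49.4933 %


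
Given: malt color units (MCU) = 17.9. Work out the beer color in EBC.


SRM = 1.4922·MCU^0.6859;  EBC = SRM·1.97
SRM = 1.4922·17.9^0.6859 = 10.7934
EBC = 10.7934·1.97

21.2630 EBC


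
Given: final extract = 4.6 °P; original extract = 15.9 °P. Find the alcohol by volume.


SG = 259/(259 − P);  ABV = (OG − FG)·131.25
OG = 259/(259 − 15.9) = 1.0654
FG = 259/(259 − 4.6) = 1.0181
ABV = (1.0654 − 1.0181)·131.25

6.2112 % ABV


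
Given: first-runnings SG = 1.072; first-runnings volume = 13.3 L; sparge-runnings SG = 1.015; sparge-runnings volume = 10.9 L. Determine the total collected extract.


total = Σ (SG_i − 1)·1000·V_i
first = (1.072 − 1)·1000·13.3 = 957.6000
sparge = (1.015 − 1)·1000·10.9 = 163.5000
total = 957.6000 + 163.5000

1121.1000 gravity·L


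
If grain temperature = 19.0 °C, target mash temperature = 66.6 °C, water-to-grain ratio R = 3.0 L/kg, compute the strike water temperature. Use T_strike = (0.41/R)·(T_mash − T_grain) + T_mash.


T_strike = (0.41/3.0)·(66.6 − 19.0) + 66.6

73.1053 °C


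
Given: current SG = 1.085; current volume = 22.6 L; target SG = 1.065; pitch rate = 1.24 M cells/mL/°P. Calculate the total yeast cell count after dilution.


V_w = V·((SG_c−1)/(SG_t−1)−1);  °P = 259 − 259/SG_t;  cells = rate·(V+V_w)·°P
V_w = 22.6·((1.085−1)/(1.065−1)−1) = 6.9538
V_final = 22.6 + 6.9538 = 29.5538
°P = 259 − 259/1.065 = 15.8075
cells = 1.24·29.5538·15.8075

579.2942 billion cells


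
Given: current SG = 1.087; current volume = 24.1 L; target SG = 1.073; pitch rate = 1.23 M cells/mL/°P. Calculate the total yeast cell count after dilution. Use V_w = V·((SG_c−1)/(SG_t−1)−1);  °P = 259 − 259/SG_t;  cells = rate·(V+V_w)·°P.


V_w = 24.1·((1.087−1)/(1.073−1)−1) = 4.6219
V_final = 24.1 + 4.6219 = 28.7219
°P = 259 − 259/1.073 = 17.6207
cells = 1.23·28.7219·17.6207

622.5030 billion cells


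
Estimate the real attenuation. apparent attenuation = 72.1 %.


RA = AA · 0.8192
RA = 72.1 · 0.8192

59.0643 %


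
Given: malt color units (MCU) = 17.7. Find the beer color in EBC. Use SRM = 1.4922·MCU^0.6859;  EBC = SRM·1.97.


SRM = 1.4922·17.7^0.6859 = 10.7106
EBC = 10.7106·1.97

21.0998 EBC


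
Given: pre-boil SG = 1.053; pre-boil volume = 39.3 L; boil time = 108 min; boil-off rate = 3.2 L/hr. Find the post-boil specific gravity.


V_post = V_pre − rate·(t/60);  SG_post = 1 + (SG_pre−1)·V_pre/V_post
V_post = 39.3 − 3.2·(108/60) = 33.5400
SG_post = 1 + (1.053 − 1)·39.3/33.5400

1.0621


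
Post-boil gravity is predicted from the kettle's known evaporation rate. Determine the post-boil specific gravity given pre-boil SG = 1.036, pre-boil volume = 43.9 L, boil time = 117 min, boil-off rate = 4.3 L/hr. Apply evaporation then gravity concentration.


V_post = V_pre − rate·(t/60);  SG_post = 1 + (SG_pre−1)·V_pre/V_post
V_post = 43.9 − 4.3·(117/60) = 35.5150
SG_post = 1 + (1.036 − 1)·43.9/35.5150

1.0445


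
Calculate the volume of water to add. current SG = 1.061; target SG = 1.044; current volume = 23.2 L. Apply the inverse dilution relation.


V_water = V·((SG_curr − 1)/(SG_target − 1) − 1)
V_water = 23.2·((1.061 − 1)/(1.044 − 1) − 1)

8.9636 L


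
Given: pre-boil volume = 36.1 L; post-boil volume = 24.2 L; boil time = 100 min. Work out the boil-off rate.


rate = (V_pre − V_post) / (t_min/60)
rate = (36.1 − 24.2) / (100/60)

7.1400 L/hr


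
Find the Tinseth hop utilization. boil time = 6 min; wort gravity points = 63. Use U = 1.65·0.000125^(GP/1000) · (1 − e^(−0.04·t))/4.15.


bigness = 1.65·0.000125^(63/1000) = 0.9367
boil_factor = (1 − e^(−0.04·6))/4.15 = 0.0514
U = 0.9367 · 0.0514

0.0482


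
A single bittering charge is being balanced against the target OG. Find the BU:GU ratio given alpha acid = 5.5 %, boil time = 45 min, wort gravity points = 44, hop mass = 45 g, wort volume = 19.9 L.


U = 1.65·0.000125^(GP/1000)·(1−e^(−0.04t))/4.15;  IBU = (α/100)·m·U·1000/V;  BU:GU = IBU/GP
U = 1.65·0.000125^(44/1000)·(1−e^(−0.04·45))/4.15 = 0.2235
IBU = (5.5/100)·45·0.2235·1000/19.9 = 27.7941
BU:GU = 27.7941/44

0.6317


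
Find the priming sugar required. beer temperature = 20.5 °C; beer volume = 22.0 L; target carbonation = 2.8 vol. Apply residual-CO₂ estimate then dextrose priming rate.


residual = 14.695·(0.01821 + 0.09011·e^(−0.04·T));  sugar = (target − residual)·4.0·V
residual = 14.695·(0.01821 + 0.09011·e^(−0.04·20.5)) = 0.8508
sugar = (2.8 − 0.8508)·4.0·22.0

171.5295 g


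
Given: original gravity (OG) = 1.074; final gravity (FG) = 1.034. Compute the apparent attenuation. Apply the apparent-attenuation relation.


AA = (OG − FG)/(OG − 1) · 100
AA = (1.074 − 1.034)/(1.074 − 1) · 100

54.0541 %


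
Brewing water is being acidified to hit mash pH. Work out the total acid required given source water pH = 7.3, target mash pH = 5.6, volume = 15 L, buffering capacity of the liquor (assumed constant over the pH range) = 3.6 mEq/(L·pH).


acid = buffering capacity · (pH_source − pH_target) · V
acid = 3.6 · (7.3 − 5.6) · 15

91.8000 mEq


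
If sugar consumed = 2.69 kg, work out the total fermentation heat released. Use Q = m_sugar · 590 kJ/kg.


Q = 2.69 · 590

1587.1000 kJ


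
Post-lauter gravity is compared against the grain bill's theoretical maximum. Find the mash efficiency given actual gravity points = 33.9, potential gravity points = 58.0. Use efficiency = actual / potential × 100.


efficiency = 33.9 / 58.0 × 100

58.4483 %


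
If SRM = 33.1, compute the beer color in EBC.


EBC = SRM · 1.97
EBC = 33.1 · 1.97

65.2070 EBC


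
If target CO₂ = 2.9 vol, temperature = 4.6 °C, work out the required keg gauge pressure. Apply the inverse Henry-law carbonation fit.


psi = vols/(0.01821 + 0.09011·e^(−0.04·T)) − 14.695
psi = 2.9/(0.01821 + 0.09011·e^(−0.04·4.6)) − 14.695

16.4290 psi


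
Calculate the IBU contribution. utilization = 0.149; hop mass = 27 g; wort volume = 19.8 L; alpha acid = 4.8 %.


IBU = (α/100)·mass·U·1000 / V
IBU = (4.8/100)·27·0.149·1000 / 19.8

9.7527 IBU


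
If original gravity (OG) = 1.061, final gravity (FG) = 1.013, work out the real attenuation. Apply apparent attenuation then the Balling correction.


AA = (OG−FG)/(OG−1)·100;  RA = AA·0.8192
AA = (1.061 − 1.013)/(1.061 − 1)·100 = 78.6885
RA = 78.6885·0.8192

64.4616 %


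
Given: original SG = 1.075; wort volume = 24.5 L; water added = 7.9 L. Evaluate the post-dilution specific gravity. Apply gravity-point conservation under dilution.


SG_new = 1 + (SG_old − 1)·V_old/(V_old + V_water)
pts = (1.075 − 1)·1000·24.5/(24.5 + 7.9) = 56.7130
SG_new = 1 + 56.7130/1000

1.0567


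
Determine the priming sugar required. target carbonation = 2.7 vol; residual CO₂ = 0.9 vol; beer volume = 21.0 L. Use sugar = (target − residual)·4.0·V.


sugar = (2.7 − 0.9)·4.0·21.0

151.2000 g


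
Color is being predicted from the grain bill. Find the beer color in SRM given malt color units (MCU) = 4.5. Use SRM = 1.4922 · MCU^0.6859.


SRM = 1.4922 · 4.5^0.6859

4.1866 SRM


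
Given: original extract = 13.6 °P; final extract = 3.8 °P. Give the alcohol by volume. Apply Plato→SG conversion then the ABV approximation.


SG = 259/(259 − P);  ABV = (OG − FG)·131.25
OG = 259/(259 − 13.6) = 1.0554
FG = 259/(259 − 3.8) = 1.0149
ABV = (1.0554 − 1.0149)·131.25

5.3195 % ABV


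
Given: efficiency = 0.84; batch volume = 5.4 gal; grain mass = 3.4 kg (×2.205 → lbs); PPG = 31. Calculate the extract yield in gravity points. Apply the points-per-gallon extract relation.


points = lbs × PPG × eff / vol
lbs = 3.4 × 2.205 = 7.4970
points = 7.4970 × 31 × 0.84 / 5.4

36.1522 points


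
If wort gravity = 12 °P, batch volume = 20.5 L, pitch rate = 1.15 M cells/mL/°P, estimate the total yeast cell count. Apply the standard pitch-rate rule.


cells (billions) = rate · V_L · °P
cells = 1.15 · 20.5 · 12

282.9000 billion cells


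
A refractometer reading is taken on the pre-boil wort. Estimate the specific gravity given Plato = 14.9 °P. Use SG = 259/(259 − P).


SG = 259/(259 − 14.9)

1.0610


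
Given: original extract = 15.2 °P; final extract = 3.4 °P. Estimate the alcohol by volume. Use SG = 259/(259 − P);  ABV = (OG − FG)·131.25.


OG = 259/(259 − 15.2) = 1.0623
FG = 259/(259 − 3.4) = 1.0133
ABV = (1.0623 − 1.0133)·131.25

6.4370 % ABV


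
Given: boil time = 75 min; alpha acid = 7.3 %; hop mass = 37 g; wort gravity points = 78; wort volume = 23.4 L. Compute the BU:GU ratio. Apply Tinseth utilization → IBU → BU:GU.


U = 1.65·0.000125^(GP/1000)·(1−e^(−0.04t))/4.15;  IBU = (α/100)·m·U·1000/V;  BU:GU = IBU/GP
U = 1.65·0.000125^(78/1000)·(1−e^(−0.04·75))/4.15 = 0.1874
IBU = (7.3/100)·37·0.1874·1000/23.4 = 21.6334
BU:GU = 21.6334/78

0.2774


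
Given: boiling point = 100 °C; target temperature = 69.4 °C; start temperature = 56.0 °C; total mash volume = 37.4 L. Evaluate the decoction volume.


V_dec = V_total·(T_target − T_start)/(T_boil − T_start)
V_dec = 37.4·(69.4 − 56.0)/(100 − 56.0)

11.3900 L


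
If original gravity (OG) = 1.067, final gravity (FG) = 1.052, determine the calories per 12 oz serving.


ABW = (OG−FG)·131.25·0.79/FG;  °P = 259 − 259/SG (for OG→OE and FG→AE);  RE = 0.1808·OE + 0.8192·AE;  Cal = (6.9·ABW + 4·(RE−0.1))·FG·3.55
ABW = (1.067 − 1.052)·131.25·0.79/1.052 = 1.4784
OE = 259 − 259/1.067 = 16.2634 °P
AE = 259 − 259/1.052 = 12.8023 °P
RE = 0.1808·16.2634 + 0.8192·12.8023 = 13.4280 °P
Cal = (6.9·1.4784 + 4·(13.4280−0.1))·1.052·3.55

237.1970 kcal


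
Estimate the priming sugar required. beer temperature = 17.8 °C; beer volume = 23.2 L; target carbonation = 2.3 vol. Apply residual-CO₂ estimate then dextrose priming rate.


residual = 14.695·(0.01821 + 0.09011·e^(−0.04·T));  sugar = (target − residual)·4.0·V
residual = 14.695·(0.01821 + 0.09011·e^(−0.04·17.8)) = 0.9173
sugar = (2.3 − 0.9173)·4.0·23.2

128.3133 g


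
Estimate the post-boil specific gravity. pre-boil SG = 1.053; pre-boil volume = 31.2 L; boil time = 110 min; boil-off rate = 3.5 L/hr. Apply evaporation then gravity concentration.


V_post = V_pre − rate·(t/60);  SG_post = 1 + (SG_pre−1)·V_pre/V_post
V_post = 31.2 − 3.5·(110/60) = 24.7833
SG_post = 1 + (1.053 − 1)·31.2/24.7833

1.0667


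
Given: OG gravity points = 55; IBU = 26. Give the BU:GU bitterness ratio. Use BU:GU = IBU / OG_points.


BU:GU = 26 / 55

0.4727


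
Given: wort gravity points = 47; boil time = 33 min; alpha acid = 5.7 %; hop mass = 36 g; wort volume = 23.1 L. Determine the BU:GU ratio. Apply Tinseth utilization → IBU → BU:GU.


U = 1.65·0.000125^(GP/1000)·(1−e^(−0.04t))/4.15;  IBU = (α/100)·m·U·1000/V;  BU:GU = IBU/GP
U = 1.65·0.000125^(47/1000)·(1−e^(−0.04·33))/4.15 = 0.1910
IBU = (5.7/100)·36·0.1910·1000/23.1 = 16.9660
BU:GU = 16.9660/47

0.3610


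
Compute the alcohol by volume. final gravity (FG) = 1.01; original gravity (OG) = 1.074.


ABV = (OG − FG) · 131.25
ABV = (1.074 − 1.01) · 131.25

8.4000 % ABV


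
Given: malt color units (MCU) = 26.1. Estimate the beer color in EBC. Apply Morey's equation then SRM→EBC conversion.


SRM = 1.4922·MCU^0.6859;  EBC = SRM·1.97
SRM = 1.4922·26.1^0.6859 = 13.9798
EBC = 13.9798·1.97

27.5402 EBC


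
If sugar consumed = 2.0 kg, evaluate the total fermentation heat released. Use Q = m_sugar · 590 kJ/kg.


Q = 2.0 · 590

1180.0000 kJ


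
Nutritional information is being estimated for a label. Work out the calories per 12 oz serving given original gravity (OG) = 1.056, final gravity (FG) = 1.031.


ABW = (OG−FG)·131.25·0.79/FG;  °P = 259 − 259/SG (for OG→OE and FG→AE);  RE = 0.1808·OE + 0.8192·AE;  Cal = (6.9·ABW + 4·(RE−0.1))·FG·3.55
ABW = (1.056 − 1.031)·131.25·0.79/1.031 = 2.5142
OE = 259 − 259/1.056 = 13.7348 °P
AE = 259 − 259/1.031 = 7.7876 °P
RE = 0.1808·13.7348 + 0.8192·7.7876 = 8.8629 °P
Cal = (6.9·2.5142 + 4·(8.8629−0.1))·1.031·3.55

191.7855 kcal


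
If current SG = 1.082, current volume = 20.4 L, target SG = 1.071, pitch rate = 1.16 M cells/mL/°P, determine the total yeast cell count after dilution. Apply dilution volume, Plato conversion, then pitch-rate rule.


V_w = V·((SG_c−1)/(SG_t−1)−1);  °P = 259 − 259/SG_t;  cells = rate·(V+V_w)·°P
V_w = 20.4·((1.082−1)/(1.071−1)−1) = 3.1606
V_final = 20.4 + 3.1606 = 23.5606
°P = 259 − 259/1.071 = 17.1699
cells = 1.16·23.5606·17.1699

469.2587 billion cells


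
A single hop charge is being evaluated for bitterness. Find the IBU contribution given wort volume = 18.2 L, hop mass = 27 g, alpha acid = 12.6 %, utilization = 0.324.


IBU = (α/100)·mass·U·1000 / V
IBU = (12.6/100)·27·0.324·1000 / 18.2

60.5631 IBU


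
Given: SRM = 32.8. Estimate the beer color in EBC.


EBC = SRM · 1.97
EBC = 32.8 · 1.97

64.6160 EBC


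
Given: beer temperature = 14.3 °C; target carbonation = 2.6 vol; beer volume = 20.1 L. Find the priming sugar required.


residual = 14.695·(0.01821 + 0.09011·e^(−0.04·T));  sugar = (target − residual)·4.0·V
residual = 14.695·(0.01821 + 0.09011·e^(−0.04·14.3)) = 1.0149
sugar = (2.6 − 1.0149)·4.0·20.1

127.4381 g


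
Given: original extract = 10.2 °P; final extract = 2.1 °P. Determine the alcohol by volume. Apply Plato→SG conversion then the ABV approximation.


SG = 259/(259 − P);  ABV = (OG − FG)·131.25
OG = 259/(259 − 10.2) = 1.0410
FG = 259/(259 − 2.1) = 1.0082
ABV = (1.0410 − 1.0082)·131.25

4.3079 % ABV


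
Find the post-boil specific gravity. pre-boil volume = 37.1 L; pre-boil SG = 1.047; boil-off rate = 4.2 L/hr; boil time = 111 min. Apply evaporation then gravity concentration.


V_post = V_pre − rate·(t/60);  SG_post = 1 + (SG_pre−1)·V_pre/V_post
V_post = 37.1 − 4.2·(111/60) = 29.3300
SG_post = 1 + (1.047 − 1)·37.1/29.3300

1.0595


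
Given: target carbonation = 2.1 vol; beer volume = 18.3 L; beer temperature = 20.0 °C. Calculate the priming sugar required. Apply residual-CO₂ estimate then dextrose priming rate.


residual = 14.695·(0.01821 + 0.09011·e^(−0.04·T));  sugar = (target − residual)·4.0·V
residual = 14.695·(0.01821 + 0.09011·e^(−0.04·20.0)) = 0.8626
sugar = (2.1 − 0.8626)·4.0·18.3

90.5790 g


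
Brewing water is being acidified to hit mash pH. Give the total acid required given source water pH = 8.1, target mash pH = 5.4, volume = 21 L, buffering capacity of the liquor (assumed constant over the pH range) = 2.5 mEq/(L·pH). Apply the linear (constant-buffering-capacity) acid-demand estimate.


acid = buffering capacity · (pH_source − pH_target) · V
acid = 2.5 · (8.1 − 5.4) · 21

141.7500 mEq


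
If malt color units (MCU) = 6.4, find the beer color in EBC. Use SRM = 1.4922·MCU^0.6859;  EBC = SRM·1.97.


SRM = 1.4922·6.4^0.6859 = 5.3307
EBC = 5.3307·1.97

10.5015 EBC


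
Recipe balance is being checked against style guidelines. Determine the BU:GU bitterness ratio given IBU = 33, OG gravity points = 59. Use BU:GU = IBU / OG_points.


BU:GU = 33 / 59

0.5593


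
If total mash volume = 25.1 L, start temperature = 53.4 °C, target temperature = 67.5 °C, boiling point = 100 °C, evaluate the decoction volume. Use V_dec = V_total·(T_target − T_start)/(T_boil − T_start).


V_dec = 25.1·(67.5 − 53.4)/(100 − 53.4)

7.5946 L


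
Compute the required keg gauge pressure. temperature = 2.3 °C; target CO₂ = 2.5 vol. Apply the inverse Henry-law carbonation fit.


psi = vols/(0.01821 + 0.09011·e^(−0.04·T)) − 14.695
psi = 2.5/(0.01821 + 0.09011·e^(−0.04·2.3)) − 14.695

10.2054 psi


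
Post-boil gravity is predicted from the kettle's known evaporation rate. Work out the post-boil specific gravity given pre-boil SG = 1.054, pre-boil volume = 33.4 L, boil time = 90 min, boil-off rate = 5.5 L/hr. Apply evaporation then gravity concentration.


V_post = V_pre − rate·(t/60);  SG_post = 1 + (SG_pre−1)·V_pre/V_post
V_post = 33.4 − 5.5·(90/60) = 25.1500
SG_post = 1 + (1.054 − 1)·33.4/25.1500

1.0717


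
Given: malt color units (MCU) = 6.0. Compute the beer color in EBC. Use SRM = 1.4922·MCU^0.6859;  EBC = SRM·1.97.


SRM = 1.4922·6.0^0.6859 = 5.0999
EBC = 5.0999·1.97

10.0468 EBC


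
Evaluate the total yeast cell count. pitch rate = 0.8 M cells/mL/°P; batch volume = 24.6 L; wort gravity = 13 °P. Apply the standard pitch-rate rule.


cells (billions) = rate · V_L · °P
cells = 0.8 · 24.6 · 13

255.8400 billion cells


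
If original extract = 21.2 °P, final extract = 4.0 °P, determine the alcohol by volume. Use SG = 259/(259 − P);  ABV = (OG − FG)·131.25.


OG = 259/(259 − 21.2) = 1.0892
FG = 259/(259 − 4.0) = 1.0157
ABV = (1.0892 − 1.0157)·131.25

9.6422 % ABV


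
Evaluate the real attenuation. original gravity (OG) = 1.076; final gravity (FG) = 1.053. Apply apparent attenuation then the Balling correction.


AA = (OG−FG)/(OG−1)·100;  RA = AA·0.8192
AA = (1.076 − 1.053)/(1.076 − 1)·100 = 30.2632
RA = 30.2632·0.8192

24.7916 %


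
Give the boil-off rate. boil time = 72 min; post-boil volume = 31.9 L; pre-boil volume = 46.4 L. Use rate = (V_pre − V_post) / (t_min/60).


rate = (46.4 − 31.9) / (72/60)

12.0833 L/hr


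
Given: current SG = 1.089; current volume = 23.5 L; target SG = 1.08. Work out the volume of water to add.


V_water = V·((SG_curr − 1)/(SG_target − 1) − 1)
V_water = 23.5·((1.089 − 1)/(1.08 − 1) − 1)

2.6437 L


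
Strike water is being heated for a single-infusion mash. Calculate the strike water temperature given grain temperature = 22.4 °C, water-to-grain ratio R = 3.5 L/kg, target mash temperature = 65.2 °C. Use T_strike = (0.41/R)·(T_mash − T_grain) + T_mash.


T_strike = (0.41/3.5)·(65.2 − 22.4) + 65.2

70.2137 °C


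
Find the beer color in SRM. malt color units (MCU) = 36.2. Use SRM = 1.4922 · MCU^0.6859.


SRM = 1.4922 · 36.2^0.6859

17.4963 SRM


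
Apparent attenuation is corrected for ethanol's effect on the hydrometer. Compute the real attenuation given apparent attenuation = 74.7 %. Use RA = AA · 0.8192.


RA = 74.7 · 0.8192

61.1942 %


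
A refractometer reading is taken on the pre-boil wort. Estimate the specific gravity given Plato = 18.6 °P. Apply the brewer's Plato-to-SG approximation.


SG = 259/(259 − P)
SG = 259/(259 − 18.6)

1.0774


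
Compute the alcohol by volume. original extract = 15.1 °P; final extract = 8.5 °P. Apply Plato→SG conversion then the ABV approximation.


SG = 259/(259 − P);  ABV = (OG − FG)·131.25
OG = 259/(259 − 15.1) = 1.0619
FG = 259/(259 − 8.5) = 1.0339
ABV = (1.0619 − 1.0339)·131.25

3.6722 % ABV


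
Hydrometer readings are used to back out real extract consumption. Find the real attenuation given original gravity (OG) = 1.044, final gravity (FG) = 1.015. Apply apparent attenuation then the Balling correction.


AA = (OG−FG)/(OG−1)·100;  RA = AA·0.8192
AA = (1.044 − 1.015)/(1.044 − 1)·100 = 65.9091
RA = 65.9091·0.8192

53.9927 %


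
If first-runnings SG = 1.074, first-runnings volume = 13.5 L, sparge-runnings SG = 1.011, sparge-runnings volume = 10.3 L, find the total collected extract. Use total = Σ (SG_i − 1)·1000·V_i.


first = (1.074 − 1)·1000·13.5 = 999.0000
sparge = (1.011 − 1)·1000·10.3 = 113.3000
total = 999.0000 + 113.3000

1112.3000 gravity·L


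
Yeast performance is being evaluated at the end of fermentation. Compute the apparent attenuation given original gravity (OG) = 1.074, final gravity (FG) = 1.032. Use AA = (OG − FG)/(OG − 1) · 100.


AA = (1.074 − 1.032)/(1.074 − 1) · 100

56.7568 %


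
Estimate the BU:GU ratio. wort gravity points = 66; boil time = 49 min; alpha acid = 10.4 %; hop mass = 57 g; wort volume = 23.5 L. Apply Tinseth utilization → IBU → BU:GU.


U = 1.65·0.000125^(GP/1000)·(1−e^(−0.04t))/4.15;  IBU = (α/100)·m·U·1000/V;  BU:GU = IBU/GP
U = 1.65·0.000125^(66/1000)·(1−e^(−0.04·49))/4.15 = 0.1888
IBU = (10.4/100)·57·0.1888·1000/23.5 = 47.6143
BU:GU = 47.6143/66

0.7214


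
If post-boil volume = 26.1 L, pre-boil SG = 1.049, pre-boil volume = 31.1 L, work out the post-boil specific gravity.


SG_post = 1 + (SG_pre − 1)·V_pre/V_post
pts_pre = (1.049 − 1)·1000 = 49.0000
pts_post = 49.0000·31.1/26.1 = 58.3870
SG_post = 1 + 58.3870/1000

1.0584


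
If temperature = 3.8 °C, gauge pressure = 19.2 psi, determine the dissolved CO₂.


vols = (P + 14.695)·(0.01821 + 0.09011·e^(−0.04·T))
vols = (19.2 + 14.695)·(0.01821 + 0.09011·e^(−0.04·3.8))

3.2408 volumes
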